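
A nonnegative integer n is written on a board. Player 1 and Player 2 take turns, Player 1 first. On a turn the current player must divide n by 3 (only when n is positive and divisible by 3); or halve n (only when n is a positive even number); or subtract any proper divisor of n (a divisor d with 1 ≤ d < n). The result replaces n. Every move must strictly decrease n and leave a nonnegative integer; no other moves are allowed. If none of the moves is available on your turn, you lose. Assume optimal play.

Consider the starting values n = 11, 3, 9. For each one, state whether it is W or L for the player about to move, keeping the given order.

Label each position W (a win for the player to move) or L (a loss). A position with no legal move is L; any other position is W exactly when some move reaches an L, and L when every move reaches a W.
n=0: no move → L
n=1: no move → L
n=2: can move to 1, which is L ⇒ W
n=3: can move to 1, which is L ⇒ W
n=4: moves to 2(W), 3(W); every one is W ⇒ L
n=5: can move to 4, which is L ⇒ W
n=6: can move to 4, which is L ⇒ W
n=7: the only move is to 6(W), a W ⇒ L
n=8: can move to 4, which is L ⇒ W
n=9: moves to 3(W), 6(W), 8(W); every one is W ⇒ L
n=10: can move to 9, which is L ⇒ W
n=11: the only move is to 10(W), a W ⇒ L

11: L, 3: W, 9: L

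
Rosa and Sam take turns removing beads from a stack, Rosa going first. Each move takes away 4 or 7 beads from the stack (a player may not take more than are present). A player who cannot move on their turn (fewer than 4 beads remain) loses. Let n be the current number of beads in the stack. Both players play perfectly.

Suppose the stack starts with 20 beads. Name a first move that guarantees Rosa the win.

Label each position W (a win for the player to move) or L (a loss). A position with no legal move is L; any other position is W exactly when some move reaches an L, and L when every move reaches a W.
n=0: no move → L
n=1: no move → L
n=2: no move → L
n=3: no move → L
n=4: reaches L-position 0 → W
n=5: reaches L-position 1 → W
n=6: reaches L-position 2 → W
n=7: reaches L-position 3 → W
n=8: reaches L-position 1 → W
n=9: reaches L-position 2 → W
n=10: reaches L-position 3 → W
n=11: only reaches 7(W), 4(W), all W → L
n=12: only reaches 8(W), 5(W), all W → L
n=13: only reaches 9(W), 6(W), all W → L
n=14: only reaches 10(W), 7(W), all W → L
n=15: reaches L-position 11 → W
n=16: reaches L-position 12 → W
n=17: reaches L-position 13 → W
n=18: reaches L-position 14 → W
n=19: reaches L-position 12 → W
n=20: reaches L-position 13 → W
From 20, the L positions reachable in one move are: 13.

Remove 7, leaving 13.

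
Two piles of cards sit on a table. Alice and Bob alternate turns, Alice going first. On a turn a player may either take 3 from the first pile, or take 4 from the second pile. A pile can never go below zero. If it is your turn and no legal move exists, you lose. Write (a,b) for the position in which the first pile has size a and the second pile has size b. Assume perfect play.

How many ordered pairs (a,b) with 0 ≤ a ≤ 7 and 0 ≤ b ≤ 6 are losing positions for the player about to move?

29

Positions with no move are L. A position that does have a move is losing for the player to move precisely when every available move leads to a winning position for the opponent. Fill in the labels:
Every move lowers a or b (never raises either), so fill the grid row by row in increasing a, and left to right within a row: each cell's successors are then already labelled.
      b=0  b=1  b=2  b=3  b=4  b=5  b=6
a=0:    L    L    L    L    W    W    W
a=1:    L    L    L    L    W    W    W
a=2:    L    L    L    L    W    W    W
a=3:    W    W    W    W    L    L    L
a=4:    W    W    W    W    L    L    L
a=5:    W    W    W    W    L    L    L
a=6:    L    L    L    L    W    W    W
a=7:    L    L    L    L    W    W    W
Cells with no legal move (terminal, hence L): (0,0), (0,1), (0,2), (0,3), (1,0), (1,1), (1,2), (1,3), (2,0), (2,1), (2,2), (2,3).
The remaining L cells, each justified by listing all of its moves:
(3,4): moves to (0,4)(W), (3,0)(W); every one is W ⇒ L
(3,5): moves to (0,5)(W), (3,1)(W); every one is W ⇒ L
(3,6): moves to (0,6)(W), (3,2)(W); every one is W ⇒ L
(4,4): moves to (1,4)(W), (4,0)(W); every one is W ⇒ L
(4,5): moves to (1,5)(W), (4,1)(W); every one is W ⇒ L
(4,6): moves to (1,6)(W), (4,2)(W); every one is W ⇒ L
(5,4): moves to (2,4)(W), (5,0)(W); every one is W ⇒ L
(5,5): moves to (2,5)(W), (5,1)(W); every one is W ⇒ L
(5,6): moves to (2,6)(W), (5,2)(W); every one is W ⇒ L
(6,0): the only move is to (3,0)(W), a W ⇒ L
(6,1): the only move is to (3,1)(W), a W ⇒ L
(6,2): the only move is to (3,2)(W), a W ⇒ L
(6,3): the only move is to (3,3)(W), a W ⇒ L
(7,0): the only move is to (4,0)(W), a W ⇒ L
(7,1): the only move is to (4,1)(W), a W ⇒ L
(7,2): the only move is to (4,2)(W), a W ⇒ L
(7,3): the only move is to (4,3)(W), a W ⇒ L
Every other cell has at least one move into one of the L cells above, so it is W.
L cells per row: a=0: 4, a=1: 4, a=2: 4, a=3: 3, a=4: 3, a=5: 3, a=6: 4, a=7: 4; total 29.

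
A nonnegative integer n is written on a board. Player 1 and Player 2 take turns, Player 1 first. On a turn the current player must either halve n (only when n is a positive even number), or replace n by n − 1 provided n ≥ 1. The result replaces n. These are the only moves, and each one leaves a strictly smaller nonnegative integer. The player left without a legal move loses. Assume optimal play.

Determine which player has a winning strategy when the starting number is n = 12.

Classify positions by backward induction: terminal positions (no move available) are L. From any other position, the mover wins iff some move reaches an L.
n=0: no move → L
n=1: reaches L-position 0 → W
n=2: only reaches 1(W), which is W → L
n=3: reaches L-position 2 → W
n=4: reaches L-position 2 → W
n=5: only reaches 4(W), which is W → L
n=6: reaches L-position 5 → W
n=7: only reaches 6(W), which is W → L
n=8: reaches L-position 7 → W
n=9: only reaches 8(W), which is W → L
n=10: reaches L-position 5 → W
n=11: only reaches 10(W), which is W → L
n=12: reaches L-position 11 → W
The starting position 12 is W: Player 1 should move to 11, handing over an L position.

Player 1 wins.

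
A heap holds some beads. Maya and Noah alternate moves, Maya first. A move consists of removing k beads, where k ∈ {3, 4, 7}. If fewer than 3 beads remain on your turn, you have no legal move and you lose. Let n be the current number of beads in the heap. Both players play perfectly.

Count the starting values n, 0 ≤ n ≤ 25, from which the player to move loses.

Work bottom-up. With no move the player to move loses. Otherwise the position is W if at least one move leads to an L position for the opponent, and L if every move leads to a W.
n=0: no move → L
n=1: no move → L
n=2: no move → L
n=3: reaches L-position 0 → W
n=4: reaches L-position 1 → W
n=5: reaches L-position 2 → W
n=6: reaches L-position 2 → W
n=7: reaches L-position 0 → W
n=8: reaches L-position 1 → W
n=9: reaches L-position 2 → W
n=10: only reaches 7(W), 6(W), 3(W), all W → L
n=11: only reaches 8(W), 7(W), 4(W), all W → L
n=12: only reaches 9(W), 8(W), 5(W), all W → L
n=13: reaches L-position 10 → W
n=14: reaches L-position 11 → W
n=15: reaches L-position 12 → W
n=16: reaches L-position 12 → W
n=17: reaches L-position 10 → W
n=18: reaches L-position 11 → W
n=19: reaches L-position 12 → W
n=20: only reaches 17(W), 16(W), 13(W), all W → L
n=21: only reaches 18(W), 17(W), 14(W), all W → L
n=22: only reaches 19(W), 18(W), 15(W), all W → L
n=23: reaches L-position 20 → W
n=24: reaches L-position 21 → W
n=25: reaches L-position 22 → W
L entries with 0 ≤ n ≤ 25: n = 0, 1, 2, 10, 11, 12, 20, 21, 22; that makes 9.

9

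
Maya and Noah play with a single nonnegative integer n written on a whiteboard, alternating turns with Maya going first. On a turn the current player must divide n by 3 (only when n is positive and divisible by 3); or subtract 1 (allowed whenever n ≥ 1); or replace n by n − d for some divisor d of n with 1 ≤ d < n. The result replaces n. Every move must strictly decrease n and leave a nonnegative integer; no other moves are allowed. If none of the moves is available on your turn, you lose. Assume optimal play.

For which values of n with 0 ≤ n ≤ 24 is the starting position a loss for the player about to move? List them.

Use the standard recursion: the mover loses at a terminal position; elsewhere, the mover wins exactly when some move hands the opponent an L position.
n=0: no move → L
n=1: W (go to 0, an L position)
n=2: L (sole option 1(W) is W)
n=3: W (go to 2, an L position)
n=4: W (go to 2, an L position)
n=5: L (sole option 4(W) is W)
n=6: W (go to 2, an L position)
n=7: L (sole option 6(W) is W)
n=8: W (go to 7, an L position)
n=9: L (options 3(W), 6(W), 8(W) are all W)
n=10: W (go to 5, an L position)
n=11: L (sole option 10(W) is W)
n=12: W (go to 9, an L position)
n=13: L (sole option 12(W) is W)
n=14: W (go to 7, an L position)
n=15: W (go to 5, an L position)
n=16: L (options 8(W), 12(W), 14(W), 15(W) are all W)
n=17: W (go to 16, an L position)
n=18: W (go to 9, an L position)
n=19: L (sole option 18(W) is W)
n=20: W (go to 16, an L position)
n=21: W (go to 7, an L position)
n=22: W (go to 11, an L position)
n=23: L (sole option 22(W) is W)
n=24: W (go to 16, an L position)
Reading off the rows marked L gives the requested list; there are 10 such values of n.

0, 2, 5, 7, 9, 11, 13, 16, 19, 23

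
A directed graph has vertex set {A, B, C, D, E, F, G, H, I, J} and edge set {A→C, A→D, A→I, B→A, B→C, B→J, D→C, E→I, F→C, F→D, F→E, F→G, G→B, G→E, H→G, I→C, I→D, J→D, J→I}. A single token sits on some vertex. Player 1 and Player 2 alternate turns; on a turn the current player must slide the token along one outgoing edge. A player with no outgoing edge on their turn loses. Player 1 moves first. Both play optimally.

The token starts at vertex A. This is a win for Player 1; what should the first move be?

Positions with no move are L. A position that does have a move is losing for the player to move precisely when every available move leads to a winning position for the opponent. Fill in the labels:
Every edge goes from a vertex to one that appears earlier in the order C, D, I, A, J, E, B, G, F, H, so processing vertices in that order labels each vertex after all of its successors.
C: no outgoing edge → L
D: reaches L-position C → W
I: reaches L-position C → W
A: reaches L-position C → W
J: only reaches I(W), D(W), all W → L
E: only reaches I(W), which is W → L
B: reaches L-position J → W
G: reaches L-position E → W
F: reaches L-position E → W
H: only reaches G(W), which is W → L
From A, the L positions reachable in one move are: C.

Move to C.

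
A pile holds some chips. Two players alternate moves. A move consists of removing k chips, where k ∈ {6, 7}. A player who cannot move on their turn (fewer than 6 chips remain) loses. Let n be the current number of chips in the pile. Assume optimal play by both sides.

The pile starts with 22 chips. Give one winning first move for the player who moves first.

Remove 6, leaving 16.

Label each position W (a win for the player to move) or L (a loss). A position with no legal move is L; any other position is W exactly when some move reaches an L, and L when every move reaches a W.
n=0: no move → L
n=1: no move → L
n=2: no move → L
n=3: no move → L
n=4: no move → L
n=5: no move → L
n=6: reaches L-position 0 → W
n=7: reaches L-position 1 → W
n=8: reaches L-position 2 → W
n=9: reaches L-position 3 → W
n=10: reaches L-position 4 → W
n=11: reaches L-position 5 → W
n=12: reaches L-position 5 → W
n=13: only reaches 7(W), 6(W), all W → L
n=14: only reaches 8(W), 7(W), all W → L
n=15: only reaches 9(W), 8(W), all W → L
n=16: only reaches 10(W), 9(W), all W → L
n=17: only reaches 11(W), 10(W), all W → L
n=18: only reaches 12(W), 11(W), all W → L
n=19: reaches L-position 13 → W
n=20: reaches L-position 14 → W
n=21: reaches L-position 15 → W
n=22: reaches L-position 16 → W
From 22, the L positions reachable in one move are: 16, 15. Any move reaching one of these is winning.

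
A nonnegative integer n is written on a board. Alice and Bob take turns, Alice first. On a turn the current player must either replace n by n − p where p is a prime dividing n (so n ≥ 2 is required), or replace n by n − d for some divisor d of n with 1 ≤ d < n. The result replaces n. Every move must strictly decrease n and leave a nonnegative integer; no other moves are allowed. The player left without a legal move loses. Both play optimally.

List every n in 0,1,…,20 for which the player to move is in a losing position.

0, 1, 4, 9, 14, 20

Use the standard recursion: the mover loses at a terminal position; elsewhere, the mover wins exactly when some move hands the opponent an L position.
n=0: no move → L
n=1: no move → L
n=2: →0(L), so W
n=3: →0(L), so W
n=4: →2(W), 3(W) — all W, so L
n=5: →0(L), so W
n=6: →4(L), so W
n=7: →0(L), so W
n=8: →4(L), so W
n=9: →6(W), 8(W) — all W, so L
n=10: →9(L), so W
n=11: →0(L), so W
n=12: →9(L), so W
n=13: →0(L), so W
n=14: →7(W), 12(W), 13(W) — all W, so L
n=15: →14(L), so W
n=16: →14(L), so W
n=17: →0(L), so W
n=18: →9(L), so W
n=19: →0(L), so W
n=20: →10(W), 15(W), 16(W), 18(W), 19(W) — all W, so L
Reading off the rows marked L gives the requested list; there are 6 such values of n.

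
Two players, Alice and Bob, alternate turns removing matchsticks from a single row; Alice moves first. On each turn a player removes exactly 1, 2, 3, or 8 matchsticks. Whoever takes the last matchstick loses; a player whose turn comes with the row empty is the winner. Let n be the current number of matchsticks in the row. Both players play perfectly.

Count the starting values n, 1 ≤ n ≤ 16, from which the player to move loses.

Label each position W (a win for the player to move) or L (a loss). A position with no legal move is W; any other position is W exactly when some move reaches an L, and L when every move reaches a W.
n=0: no move; the opponent has just taken the last matchstick and therefore loses → W
n=1: only reaches 0(W), which is W → L
n=2: reaches L-position 1 → W
n=3: reaches L-position 1 → W
n=4: reaches L-position 1 → W
n=5: only reaches 4(W), 3(W), 2(W), all W → L
n=6: reaches L-position 5 → W
n=7: reaches L-position 5 → W
n=8: reaches L-position 5 → W
n=9: reaches L-position 1 → W
n=10: only reaches 9(W), 8(W), 7(W), 2(W), all W → L
n=11: reaches L-position 10 → W
n=12: reaches L-position 10 → W
n=13: reaches L-position 10 → W
n=14: only reaches 13(W), 12(W), 11(W), 6(W), all W → L
n=15: reaches L-position 14 → W
n=16: reaches L-position 14 → W
L entries with 1 ≤ n ≤ 16 (the range starts at n=1): n = 1, 5, 10, 14; that makes 4.

4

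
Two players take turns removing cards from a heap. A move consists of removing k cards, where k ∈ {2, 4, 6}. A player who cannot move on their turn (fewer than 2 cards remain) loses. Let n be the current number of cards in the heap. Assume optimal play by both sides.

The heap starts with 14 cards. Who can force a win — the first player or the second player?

Use the standard recursion: the mover loses at a terminal position; elsewhere, the mover wins exactly when some move hands the opponent an L position.
n=0: no move → L
n=1: no move → L
n=2: reaches L-position 0 → W
n=3: reaches L-position 1 → W
n=4: reaches L-position 0 → W
n=5: reaches L-position 1 → W
n=6: reaches L-position 0 → W
n=7: reaches L-position 1 → W
n=8: only reaches 6(W), 4(W), 2(W), all W → L
n=9: only reaches 7(W), 5(W), 3(W), all W → L
n=10: reaches L-position 8 → W
n=11: reaches L-position 9 → W
n=12: reaches L-position 8 → W
n=13: reaches L-position 9 → W
n=14: reaches L-position 8 → W
The starting position 14 is W: the player to move should remove 6, leaving 8, handing over an L position.

The first player wins.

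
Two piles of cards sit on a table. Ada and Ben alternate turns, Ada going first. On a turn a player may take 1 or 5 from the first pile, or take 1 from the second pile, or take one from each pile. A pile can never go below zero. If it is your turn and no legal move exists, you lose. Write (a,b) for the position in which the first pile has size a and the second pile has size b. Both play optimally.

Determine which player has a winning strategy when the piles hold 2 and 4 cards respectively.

Ben wins.

Classify positions by backward induction: terminal positions (no move available) are L. From any other position, the mover wins iff some move reaches an L.
No move ever increases a pile, so every position that can arise here has a ≤ 2 and b ≤ 4; it is enough to label the cells with 0 ≤ a ≤ 2 and 0 ≤ b ≤ 4.
Every move lowers a or b (never raises either), so fill the grid row by row in increasing a, and left to right within a row: each cell's successors are then already labelled.
      b=0  b=1  b=2  b=3  b=4
a=0:    L    W    L    W    L
a=1:    W    W    W    W    W
a=2:    L    W    L    W    L
Cells with no legal move (terminal, hence L): (0,0).
The remaining L cells, each justified by listing all of its moves:
(0,2): L (sole option (0,1)(W) is W)
(0,4): L (sole option (0,3)(W) is W)
(2,0): L (sole option (1,0)(W) is W)
(2,2): L (options (1,2)(W), (2,1)(W), (1,1)(W) are all W)
(2,4): L (options (1,4)(W), (2,3)(W), (1,3)(W) are all W)
Every other cell has at least one move into one of the L cells above, so it is W.
Every move from (2,4) reaches a W position, so the mover loses.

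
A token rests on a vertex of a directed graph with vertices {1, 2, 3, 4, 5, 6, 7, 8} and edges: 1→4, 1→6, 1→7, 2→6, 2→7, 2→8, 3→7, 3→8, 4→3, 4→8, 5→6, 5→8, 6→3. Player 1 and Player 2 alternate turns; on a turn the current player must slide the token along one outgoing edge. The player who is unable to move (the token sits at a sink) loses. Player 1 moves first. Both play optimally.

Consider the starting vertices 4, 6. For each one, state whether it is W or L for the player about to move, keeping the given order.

Build the W/L table. Terminal = L. A non-terminal position is W if it has a move to some L; otherwise it is L.
Every edge goes from a vertex to one that appears earlier in the order 7, 8, 3, 4, 6, 1, 2, 5, so processing vertices in that order labels each vertex after all of its successors.
7: no outgoing edge → L
8: no outgoing edge → L
3: W (go to 8, an L position)
4: W (go to 8, an L position)
6: L (sole option 3(W) is W)
1: W (go to 6, an L position)
2: W (go to 6, an L position)
5: W (go to 6, an L position)

4: W, 6: L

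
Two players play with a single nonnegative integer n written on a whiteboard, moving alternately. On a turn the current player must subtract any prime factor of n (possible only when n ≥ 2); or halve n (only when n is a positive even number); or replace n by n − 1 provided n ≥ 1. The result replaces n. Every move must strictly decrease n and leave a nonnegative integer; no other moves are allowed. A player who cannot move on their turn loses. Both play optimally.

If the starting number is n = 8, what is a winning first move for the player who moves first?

Compute win/loss labels from the base case upward. A position with no move is L. Any other position is W if it can reach an L in one move, else L.
n=0: no move → L
n=1: reaches L-position 0 → W
n=2: reaches L-position 0 → W
n=3: reaches L-position 0 → W
n=4: only reaches 2(W), 3(W), all W → L
n=5: reaches L-position 0 → W
n=6: reaches L-position 4 → W
n=7: reaches L-position 0 → W
n=8: reaches L-position 4 → W
From 8, the L positions reachable in one move are: 4.

Move to 4.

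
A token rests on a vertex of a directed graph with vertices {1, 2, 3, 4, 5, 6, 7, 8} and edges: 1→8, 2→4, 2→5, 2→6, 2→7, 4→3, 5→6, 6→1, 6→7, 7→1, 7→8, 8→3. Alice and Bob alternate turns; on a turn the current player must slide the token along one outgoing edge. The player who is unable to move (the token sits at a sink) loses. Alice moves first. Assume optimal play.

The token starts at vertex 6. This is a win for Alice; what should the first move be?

Move to 1.

Build the W/L table. Terminal = L. A non-terminal position is W if it has a move to some L; otherwise it is L.
Every edge goes from a vertex to one that appears earlier in the order 3, 8, 1, 7, 4, 6, 5, 2, so processing vertices in that order labels each vertex after all of its successors.
3: no outgoing edge → L
8: W (go to 3, an L position)
1: L (sole option 8(W) is W)
7: W (go to 1, an L position)
4: W (go to 3, an L position)
6: W (go to 1, an L position)
5: L (sole option 6(W) is W)
2: W (go to 5, an L position)
From 6, the L positions reachable in one move are: 1.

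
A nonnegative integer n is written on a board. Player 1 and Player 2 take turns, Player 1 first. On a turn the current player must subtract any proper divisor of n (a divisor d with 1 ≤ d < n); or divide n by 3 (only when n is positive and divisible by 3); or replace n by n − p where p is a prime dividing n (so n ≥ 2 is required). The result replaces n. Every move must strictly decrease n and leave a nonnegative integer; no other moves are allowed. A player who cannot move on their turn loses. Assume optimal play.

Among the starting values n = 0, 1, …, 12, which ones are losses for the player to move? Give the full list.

0, 1, 4, 9

Use the standard recursion: the mover loses at a terminal position; elsewhere, the mover wins exactly when some move hands the opponent an L position.
n=0: no move → L
n=1: no move → L
n=2: can move to 0, which is L ⇒ W
n=3: can move to 0, which is L ⇒ W
n=4: moves to 2(W), 3(W); every one is W ⇒ L
n=5: can move to 0, which is L ⇒ W
n=6: can move to 4, which is L ⇒ W
n=7: can move to 0, which is L ⇒ W
n=8: can move to 4, which is L ⇒ W
n=9: moves to 3(W), 6(W), 8(W); every one is W ⇒ L
n=10: can move to 9, which is L ⇒ W
n=11: can move to 0, which is L ⇒ W
n=12: can move to 4, which is L ⇒ W
Reading off the rows marked L gives the requested list; there are 4 such values of n.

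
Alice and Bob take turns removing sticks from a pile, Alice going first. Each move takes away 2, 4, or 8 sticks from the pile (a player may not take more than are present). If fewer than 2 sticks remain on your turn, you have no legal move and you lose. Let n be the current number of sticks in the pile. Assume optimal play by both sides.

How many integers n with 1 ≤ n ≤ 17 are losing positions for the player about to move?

5

Use the standard recursion: the mover loses at a terminal position; elsewhere, the mover wins exactly when some move hands the opponent an L position.
n=0: no move → L
n=1: no move → L
n=2: W (go to 0, an L position)
n=3: W (go to 1, an L position)
n=4: W (go to 0, an L position)
n=5: W (go to 1, an L position)
n=6: L (options 4(W), 2(W) are all W)
n=7: L (options 5(W), 3(W) are all W)
n=8: W (go to 6, an L position)
n=9: W (go to 7, an L position)
n=10: W (go to 6, an L position)
n=11: W (go to 7, an L position)
n=12: L (options 10(W), 8(W), 4(W) are all W)
n=13: L (options 11(W), 9(W), 5(W) are all W)
n=14: W (go to 12, an L position)
n=15: W (go to 13, an L position)
n=16: W (go to 12, an L position)
n=17: W (go to 13, an L position)
L entries with 1 ≤ n ≤ 17 (n=0 is outside the asked range and is not counted): n = 1, 6, 7, 12, 13; that makes 5.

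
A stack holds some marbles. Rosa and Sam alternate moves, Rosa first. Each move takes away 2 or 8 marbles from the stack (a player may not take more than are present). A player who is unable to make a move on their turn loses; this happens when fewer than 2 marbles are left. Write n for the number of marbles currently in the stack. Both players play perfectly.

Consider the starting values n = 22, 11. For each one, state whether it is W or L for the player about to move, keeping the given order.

22: W, 11: L

Compute win/loss labels from the base case upward. A position with no move is L. Any other position is W if it can reach an L in one move, else L.
n=0: no move → L
n=1: no move → L
n=2: W (go to 0, an L position)
n=3: W (go to 1, an L position)
n=4: L (sole option 2(W) is W)
n=5: L (sole option 3(W) is W)
n=6: W (go to 4, an L position)
n=7: W (go to 5, an L position)
n=8: W (go to 0, an L position)
n=9: W (go to 1, an L position)
n=10: L (options 8(W), 2(W) are all W)
n=11: L (options 9(W), 3(W) are all W)
n=12: W (go to 10, an L position)
n=13: W (go to 11, an L position)
n=14: L (options 12(W), 6(W) are all W)
n=15: L (options 13(W), 7(W) are all W)
n=16: W (go to 14, an L position)
n=17: W (go to 15, an L position)
n=18: W (go to 10, an L position)
n=19: W (go to 11, an L position)
n=20: L (options 18(W), 12(W) are all W)
n=21: L (options 19(W), 13(W) are all W)
n=22: W (go to 20, an L position)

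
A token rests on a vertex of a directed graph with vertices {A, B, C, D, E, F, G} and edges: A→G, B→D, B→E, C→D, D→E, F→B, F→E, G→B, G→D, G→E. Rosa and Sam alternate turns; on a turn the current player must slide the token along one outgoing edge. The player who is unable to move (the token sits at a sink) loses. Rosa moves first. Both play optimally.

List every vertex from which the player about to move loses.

A, C, E

Label each position W (a win for the player to move) or L (a loss). A position with no legal move is L; any other position is W exactly when some move reaches an L, and L when every move reaches a W.
Every edge goes from a vertex to one that appears earlier in the order E, D, B, C, F, G, A, so processing vertices in that order labels each vertex after all of its successors.
E: no outgoing edge → L
D: reaches L-position E → W
B: reaches L-position E → W
C: only reaches D(W), which is W → L
F: reaches L-position E → W
G: reaches L-position E → W
A: only reaches G(W), which is W → L
The losing starting vertices are exactly the entries labelled L in this table (3 of them).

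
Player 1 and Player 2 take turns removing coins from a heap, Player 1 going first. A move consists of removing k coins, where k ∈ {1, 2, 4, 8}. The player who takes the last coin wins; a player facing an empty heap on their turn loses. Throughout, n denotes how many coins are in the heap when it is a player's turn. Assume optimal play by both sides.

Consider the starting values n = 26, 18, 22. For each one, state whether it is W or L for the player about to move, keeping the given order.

Label each position W (a win for the player to move) or L (a loss). A position with no legal move is L; any other position is W exactly when some move reaches an L, and L when every move reaches a W.
n=0: no move → L
n=1: W (go to 0, an L position)
n=2: W (go to 0, an L position)
n=3: L (options 2(W), 1(W) are all W)
n=4: W (go to 3, an L position)
n=5: W (go to 3, an L position)
n=6: L (options 5(W), 4(W), 2(W) are all W)
n=7: W (go to 6, an L position)
n=8: W (go to 6, an L position)
n=9: L (options 8(W), 7(W), 5(W), 1(W) are all W)
n=10: W (go to 9, an L position)
n=11: W (go to 9, an L position)
n=12: L (options 11(W), 10(W), 8(W), 4(W) are all W)
n=13: W (go to 12, an L position)
n=14: W (go to 12, an L position)
n=15: L (options 14(W), 13(W), 11(W), 7(W) are all W)
n=16: W (go to 15, an L position)
n=17: W (go to 15, an L position)
n=18: L (options 17(W), 16(W), 14(W), 10(W) are all W)
n=19: W (go to 18, an L position)
n=20: W (go to 18, an L position)
n=21: L (options 20(W), 19(W), 17(W), 13(W) are all W)
n=22: W (go to 21, an L position)
n=23: W (go to 21, an L position)
n=24: L (options 23(W), 22(W), 20(W), 16(W) are all W)
n=25: W (go to 24, an L position)
n=26: W (go to 24, an L position)

26: W, 18: L, 22: W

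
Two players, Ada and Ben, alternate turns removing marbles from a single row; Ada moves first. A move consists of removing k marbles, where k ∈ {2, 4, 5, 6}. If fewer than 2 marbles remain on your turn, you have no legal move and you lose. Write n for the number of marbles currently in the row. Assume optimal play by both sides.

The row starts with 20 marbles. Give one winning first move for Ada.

Classify positions by backward induction: terminal positions (no move available) are L. From any other position, the mover wins iff some move reaches an L.
n=0: no move → L
n=1: no move → L
n=2: →0(L), so W
n=3: →1(L), so W
n=4: →0(L), so W
n=5: →1(L), so W
n=6: →1(L), so W
n=7: →1(L), so W
n=8: →6(W), 4(W), 3(W), 2(W) — all W, so L
n=9: →7(W), 5(W), 4(W), 3(W) — all W, so L
n=10: →8(L), so W
n=11: →9(L), so W
n=12: →8(L), so W
n=13: →9(L), so W
n=14: →9(L), so W
n=15: →9(L), so W
n=16: →14(W), 12(W), 11(W), 10(W) — all W, so L
n=17: →15(W), 13(W), 12(W), 11(W) — all W, so L
n=18: →16(L), so W
n=19: →17(L), so W
n=20: →16(L), so W
From 20, the L positions reachable in one move are: 16.

Remove 4, leaving 16.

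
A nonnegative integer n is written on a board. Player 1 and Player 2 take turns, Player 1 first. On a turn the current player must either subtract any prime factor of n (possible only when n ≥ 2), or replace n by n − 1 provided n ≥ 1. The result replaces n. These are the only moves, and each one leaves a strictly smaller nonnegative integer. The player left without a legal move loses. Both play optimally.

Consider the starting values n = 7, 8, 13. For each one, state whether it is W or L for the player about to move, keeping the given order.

7: W, 8: L, 13: W

Compute win/loss labels from the base case upward. A position with no move is L. Any other position is W if it can reach an L in one move, else L.
n=0: no move → L
n=1: →0(L), so W
n=2: →0(L), so W
n=3: →0(L), so W
n=4: →2(W), 3(W) — all W, so L
n=5: →0(L), so W
n=6: →4(L), so W
n=7: →0(L), so W
n=8: →6(W), 7(W) — all W, so L
n=9: →8(L), so W
n=10: →8(L), so W
n=11: →0(L), so W
n=12: →9(W), 10(W), 11(W) — all W, so L
n=13: →0(L), so W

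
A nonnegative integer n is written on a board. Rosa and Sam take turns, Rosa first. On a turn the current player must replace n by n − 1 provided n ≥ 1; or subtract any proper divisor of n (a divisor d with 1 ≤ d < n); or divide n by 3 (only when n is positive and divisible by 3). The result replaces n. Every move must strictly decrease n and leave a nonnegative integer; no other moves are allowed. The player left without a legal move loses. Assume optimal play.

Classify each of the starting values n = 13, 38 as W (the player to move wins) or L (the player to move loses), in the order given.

Classify positions by backward induction: terminal positions (no move available) are L. From any other position, the mover wins iff some move reaches an L.
n=0: no move → L
n=1: →0(L), so W
n=2: →1(W) only, which is W, so L
n=3: →2(L), so W
n=4: →2(L), so W
n=5: →4(W) only, which is W, so L
n=6: →2(L), so W
n=7: →6(W) only, which is W, so L
n=8: →7(L), so W
n=9: →3(W), 6(W), 8(W) — all W, so L
n=10: →5(L), so W
n=11: →10(W) only, which is W, so L
n=12: →9(L), so W
n=13: →12(W) only, which is W, so L
n=14: →7(L), so W
n=15: →5(L), so W
n=16: →8(W), 12(W), 14(W), 15(W) — all W, so L
n=17: →16(L), so W
n=18: →9(L), so W
n=19: →18(W) only, which is W, so L
n=20: →16(L), so W
n=21: →7(L), so W
n=22: →11(L), so W
n=23: →22(W) only, which is W, so L
n=24: →16(L), so W
n=25: →20(W), 24(W) — all W, so L
n=26: →13(L), so W
n=27: →9(L), so W
n=28: →14(W), 21(W), 24(W), 26(W), 27(W) — all W, so L
n=29: →28(L), so W
n=30: →25(L), so W
n=31: →30(W) only, which is W, so L
n=32: →16(L), so W
n=33: →11(L), so W
n=34: →17(W), 32(W), 33(W) — all W, so L
n=35: →28(L), so W
n=36: →34(L), so W
n=37: →36(W) only, which is W, so L
n=38: →19(L), so W

13: L, 38: W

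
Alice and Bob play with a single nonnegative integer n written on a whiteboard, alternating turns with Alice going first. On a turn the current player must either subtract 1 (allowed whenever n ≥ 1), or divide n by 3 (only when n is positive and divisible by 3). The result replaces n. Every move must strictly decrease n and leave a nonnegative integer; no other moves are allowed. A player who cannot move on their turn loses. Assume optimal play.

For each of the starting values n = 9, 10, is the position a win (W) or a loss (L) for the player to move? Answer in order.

9: L, 10: W

Positions with no move are L. A position that does have a move is losing for the player to move precisely when every available move leads to a winning position for the opponent. Fill in the labels:
n=0: no move → L
n=1: →0(L), so W
n=2: →1(W) only, which is W, so L
n=3: →2(L), so W
n=4: →3(W) only, which is W, so L
n=5: →4(L), so W
n=6: →2(L), so W
n=7: →6(W) only, which is W, so L
n=8: →7(L), so W
n=9: →3(W), 8(W) — all W, so L
n=10: →9(L), so W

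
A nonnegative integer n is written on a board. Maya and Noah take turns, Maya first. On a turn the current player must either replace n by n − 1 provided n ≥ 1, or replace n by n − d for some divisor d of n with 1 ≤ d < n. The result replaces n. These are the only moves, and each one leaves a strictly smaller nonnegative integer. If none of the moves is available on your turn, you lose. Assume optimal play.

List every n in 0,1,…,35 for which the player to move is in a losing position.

Work bottom-up. With no move the player to move loses. Otherwise the position is W if at least one move leads to an L position for the opponent, and L if every move leads to a W.
n=0: no move → L
n=1: W (go to 0, an L position)
n=2: L (sole option 1(W) is W)
n=3: W (go to 2, an L position)
n=4: W (go to 2, an L position)
n=5: L (sole option 4(W) is W)
n=6: W (go to 5, an L position)
n=7: L (sole option 6(W) is W)
n=8: W (go to 7, an L position)
n=9: L (options 6(W), 8(W) are all W)
n=10: W (go to 5, an L position)
n=11: L (sole option 10(W) is W)
n=12: W (go to 9, an L position)
n=13: L (sole option 12(W) is W)
n=14: W (go to 7, an L position)
n=15: L (options 10(W), 12(W), 14(W) are all W)
n=16: W (go to 15, an L position)
n=17: L (sole option 16(W) is W)
n=18: W (go to 9, an L position)
n=19: L (sole option 18(W) is W)
n=20: W (go to 15, an L position)
n=21: L (options 14(W), 18(W), 20(W) are all W)
n=22: W (go to 11, an L position)
n=23: L (sole option 22(W) is W)
n=24: W (go to 21, an L position)
n=25: L (options 20(W), 24(W) are all W)
n=26: W (go to 13, an L position)
n=27: L (options 18(W), 24(W), 26(W) are all W)
n=28: W (go to 21, an L position)
n=29: L (sole option 28(W) is W)
n=30: W (go to 15, an L position)
n=31: L (sole option 30(W) is W)
n=32: W (go to 31, an L position)
n=33: L (options 22(W), 30(W), 32(W) are all W)
n=34: W (go to 17, an L position)
n=35: L (options 28(W), 30(W), 34(W) are all W)
Reading off the rows marked L gives the requested list; there are 18 such values of n.

0, 2, 5, 7, 9, 11, 13, 15, 17, 19, 21, 23, 25, 27, 29, 31, 33, 35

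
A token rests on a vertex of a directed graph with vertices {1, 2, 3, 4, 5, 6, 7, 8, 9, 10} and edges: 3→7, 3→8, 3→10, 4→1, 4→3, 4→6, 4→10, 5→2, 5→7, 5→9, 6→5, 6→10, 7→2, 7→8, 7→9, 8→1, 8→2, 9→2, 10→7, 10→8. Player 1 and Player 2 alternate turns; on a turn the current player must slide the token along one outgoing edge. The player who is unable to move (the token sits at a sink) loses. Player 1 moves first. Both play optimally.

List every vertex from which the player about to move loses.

Build the W/L table. Terminal = L. A non-terminal position is W if it has a move to some L; otherwise it is L.
Every edge goes from a vertex to one that appears earlier in the order 1, 2, 9, 8, 7, 5, 10, 6, 3, 4, so processing vertices in that order labels each vertex after all of its successors.
1: no outgoing edge → L
2: no outgoing edge → L
9: →2(L), so W
8: →2(L), so W
7: →2(L), so W
5: →2(L), so W
10: →7(W), 8(W) — all W, so L
6: →10(L), so W
3: →10(L), so W
4: →10(L), so W
Reading off the rows marked L gives the requested list; there are 3 such vertices.

1, 2, 10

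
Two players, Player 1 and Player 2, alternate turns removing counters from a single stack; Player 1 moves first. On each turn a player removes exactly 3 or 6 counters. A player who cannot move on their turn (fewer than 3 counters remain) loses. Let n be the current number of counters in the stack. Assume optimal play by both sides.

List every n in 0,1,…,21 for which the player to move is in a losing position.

0, 1, 2, 9, 10, 11, 18, 19, 20

Use the standard recursion: the mover loses at a terminal position; elsewhere, the mover wins exactly when some move hands the opponent an L position.
n=0: no move → L
n=1: no move → L
n=2: no move → L
n=3: →0(L), so W
n=4: →1(L), so W
n=5: →2(L), so W
n=6: →0(L), so W
n=7: →1(L), so W
n=8: →2(L), so W
n=9: →6(W), 3(W) — all W, so L
n=10: →7(W), 4(W) — all W, so L
n=11: →8(W), 5(W) — all W, so L
n=12: →9(L), so W
n=13: →10(L), so W
n=14: →11(L), so W
n=15: →9(L), so W
n=16: →10(L), so W
n=17: →11(L), so W
n=18: →15(W), 12(W) — all W, so L
n=19: →16(W), 13(W) — all W, so L
n=20: →17(W), 14(W) — all W, so L
n=21: →18(L), so W
The losing starting values of n are exactly the entries labelled L in this table (9 of them).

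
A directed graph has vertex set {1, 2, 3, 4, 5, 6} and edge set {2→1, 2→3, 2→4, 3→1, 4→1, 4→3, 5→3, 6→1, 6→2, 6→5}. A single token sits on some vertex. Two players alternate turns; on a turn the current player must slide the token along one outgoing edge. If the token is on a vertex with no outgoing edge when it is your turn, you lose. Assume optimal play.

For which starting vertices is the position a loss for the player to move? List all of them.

1, 5

Positions with no move are L. A position that does have a move is losing for the player to move precisely when every available move leads to a winning position for the opponent. Fill in the labels:
Every edge goes from a vertex to one that appears earlier in the order 1, 3, 4, 2, 5, 6, so processing vertices in that order labels each vertex after all of its successors.
1: no outgoing edge → L
3: reaches L-position 1 → W
4: reaches L-position 1 → W
2: reaches L-position 1 → W
5: only reaches 3(W), which is W → L
6: reaches L-position 5 → W
The losing starting vertices are exactly the entries labelled L in this table (2 of them).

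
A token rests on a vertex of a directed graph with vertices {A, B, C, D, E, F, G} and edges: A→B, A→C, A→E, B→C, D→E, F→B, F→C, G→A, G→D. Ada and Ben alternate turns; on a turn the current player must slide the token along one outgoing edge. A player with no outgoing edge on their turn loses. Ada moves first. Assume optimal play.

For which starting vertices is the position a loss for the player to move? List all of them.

Work bottom-up. With no move the player to move loses. Otherwise the position is W if at least one move leads to an L position for the opponent, and L if every move leads to a W.
Every edge goes from a vertex to one that appears earlier in the order C, E, B, F, D, A, G, so processing vertices in that order labels each vertex after all of its successors.
C: no outgoing edge → L
E: no outgoing edge → L
B: can move to C, which is L ⇒ W
F: can move to C, which is L ⇒ W
D: can move to E, which is L ⇒ W
A: can move to E, which is L ⇒ W
G: moves to A(W), D(W); every one is W ⇒ L
Reading off the rows marked L gives the requested list; there are 3 such vertices.

C, E, G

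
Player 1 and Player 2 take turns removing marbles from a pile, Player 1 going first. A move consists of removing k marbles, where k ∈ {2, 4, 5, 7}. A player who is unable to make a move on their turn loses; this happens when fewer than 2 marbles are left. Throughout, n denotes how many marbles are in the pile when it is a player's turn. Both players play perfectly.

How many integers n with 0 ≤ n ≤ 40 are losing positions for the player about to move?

10

Use the standard recursion: the mover loses at a terminal position; elsewhere, the mover wins exactly when some move hands the opponent an L position.
n=0: no move → L
n=1: no move → L
n=2: reaches L-position 0 → W
n=3: reaches L-position 1 → W
n=4: reaches L-position 0 → W
n=5: reaches L-position 1 → W
n=6: reaches L-position 1 → W
n=7: reaches L-position 0 → W
n=8: reaches L-position 1 → W
n=9: only reaches 7(W), 5(W), 4(W), 2(W), all W → L
n=10: only reaches 8(W), 6(W), 5(W), 3(W), all W → L
n=11: reaches L-position 9 → W
n=12: reaches L-position 10 → W
n=13: reaches L-position 9 → W
n=14: reaches L-position 10 → W
n=15: reaches L-position 10 → W
n=16: reaches L-position 9 → W
n=17: reaches L-position 10 → W
n=18: only reaches 16(W), 14(W), 13(W), 11(W), all W → L
n=19: only reaches 17(W), 15(W), 14(W), 12(W), all W → L
n=20: reaches L-position 18 → W
n=21: reaches L-position 19 → W
n=22: reaches L-position 18 → W
n=23: reaches L-position 19 → W
n=24: reaches L-position 19 → W
n=25: reaches L-position 18 → W
n=26: reaches L-position 19 → W
n=27: only reaches 25(W), 23(W), 22(W), 20(W), all W → L
n=28: only reaches 26(W), 24(W), 23(W), 21(W), all W → L
n=29: reaches L-position 27 → W
n=30: reaches L-position 28 → W
n=31: reaches L-position 27 → W
n=32: reaches L-position 28 → W
n=33: reaches L-position 28 → W
n=34: reaches L-position 27 → W
n=35: reaches L-position 28 → W
n=36: only reaches 34(W), 32(W), 31(W), 29(W), all W → L
n=37: only reaches 35(W), 33(W), 32(W), 30(W), all W → L
n=38: reaches L-position 36 → W
n=39: reaches L-position 37 → W
n=40: reaches L-position 36 → W
L entries with 0 ≤ n ≤ 40: n = 0, 1, 9, 10, 18, 19, 27, 28, 36, 37; that makes 10.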